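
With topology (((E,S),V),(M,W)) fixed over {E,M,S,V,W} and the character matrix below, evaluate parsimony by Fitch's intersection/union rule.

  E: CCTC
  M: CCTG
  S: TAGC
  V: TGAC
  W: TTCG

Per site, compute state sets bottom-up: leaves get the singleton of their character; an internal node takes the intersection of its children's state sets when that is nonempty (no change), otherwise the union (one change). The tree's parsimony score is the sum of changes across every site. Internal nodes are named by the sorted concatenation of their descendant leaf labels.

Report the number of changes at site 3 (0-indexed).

ES@0: {C} ∪ {T} = {C,T} (union, +1)
ESV@0: {C,T} ∩ {T} = {T} (intersection, +0)
MW@0: {C} ∪ {T} = {C,T} (union, +1)
EMSVW@0: {T} ∩ {C,T} = {T} (intersection, +0)
ES@1: {C} ∪ {A} = {A,C} (union, +1)
ESV@1: {A,C} ∪ {G} = {A,C,G} (union, +1)
MW@1: {C} ∪ {T} = {C,T} (union, +1)
EMSVW@1: {A,C,G} ∩ {C,T} = {C} (intersection, +0)
ES@2: {T} ∪ {G} = {G,T} (union, +1)
ESV@2: {G,T} ∪ {A} = {A,G,T} (union, +1)
MW@2: {T} ∪ {C} = {C,T} (union, +1)
EMSVW@2: {A,G,T} ∩ {C,T} = {T} (intersection, +0)
ES@3: {C} ∩ {C} = {C} (intersection, +0)
ESV@3: {C} ∩ {C} = {C} (intersection, +0)
MW@3: {G} ∩ {G} = {G} (intersection, +0)
EMSVW@3: {C} ∪ {G} = {C,G} (union, +1)
per-site changes: [2, 3, 3, 1]; total = 9

1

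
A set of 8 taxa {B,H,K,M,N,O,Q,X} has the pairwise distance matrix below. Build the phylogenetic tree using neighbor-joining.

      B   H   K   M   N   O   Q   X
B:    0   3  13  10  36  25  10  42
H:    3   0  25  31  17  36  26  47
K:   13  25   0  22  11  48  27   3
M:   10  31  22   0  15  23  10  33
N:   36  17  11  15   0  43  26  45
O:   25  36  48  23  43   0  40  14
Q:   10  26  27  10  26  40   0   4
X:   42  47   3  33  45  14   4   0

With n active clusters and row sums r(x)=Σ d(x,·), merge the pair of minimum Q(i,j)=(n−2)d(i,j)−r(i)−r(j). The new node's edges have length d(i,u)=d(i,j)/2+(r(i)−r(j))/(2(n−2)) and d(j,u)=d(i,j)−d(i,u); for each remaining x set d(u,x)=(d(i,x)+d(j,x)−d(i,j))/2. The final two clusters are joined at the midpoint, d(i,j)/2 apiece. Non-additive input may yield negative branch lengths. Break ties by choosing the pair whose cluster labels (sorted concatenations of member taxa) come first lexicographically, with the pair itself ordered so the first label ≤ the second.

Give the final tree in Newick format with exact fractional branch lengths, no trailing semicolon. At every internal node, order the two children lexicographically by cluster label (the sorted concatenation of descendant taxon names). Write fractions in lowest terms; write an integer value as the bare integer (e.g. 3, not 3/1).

(((((B:-23/10,H:53/10):37/4,(K:13/4,N:31/4):13/2):111/32,M:149/32):107/32,(O:125/12,X:43/12):383/32):97/64,Q:97/64)

iteration 1: select O,X (d=14, Q=-333); attach at lengths (125/12, 43/12); label the merged cluster OX
  updated: d(B,OX)=53/2, d(H,OX)=69/2, d(K,OX)=37/2, d(M,OX)=21, d(N,OX)=37, d(OX,Q)=15
iteration 2: select B,H (d=3, Q=-220); attach at lengths (-23/10, 53/10); label the merged cluster BH
  updated: d(BH,K)=35/2, d(BH,M)=19, d(BH,N)=25, d(BH,OX)=29, d(BH,Q)=33/2
iteration 3: select K,N (d=11, Q=-166); attach at lengths (13/4, 31/4); label the merged cluster KN
  updated: d(BH,KN)=63/4, d(KN,M)=13, d(KN,OX)=89/4, d(KN,Q)=21
iteration 4: select BH,KN (d=63/4, Q=-105); attach at lengths (37/4, 13/2); label the merged cluster BHKN
  updated: d(BHKN,M)=65/8, d(BHKN,OX)=71/4, d(BHKN,Q)=87/8
iteration 5: select BHKN,M (d=65/8, Q=-477/8); attach at lengths (111/32, 149/32); label the merged cluster BHKMN
  updated: d(BHKMN,OX)=245/16, d(BHKMN,Q)=51/8
iteration 6: select BHKMN,OX (d=245/16, Q=-587/16); attach at lengths (107/32, 383/32); label the merged cluster BHKMNOX
  updated: d(BHKMNOX,Q)=97/32
iteration 7: select BHKMNOX,Q (d=97/32); attach at lengths (97/64, 97/64); label the merged cluster BHKMNOQX
final tree: (((((B:-23/10,H:53/10):37/4,(K:13/4,N:31/4):13/2):111/32,M:149/32):107/32,(O:125/12,X:43/12):383/32):97/64,Q:97/64)
total length: 2247/32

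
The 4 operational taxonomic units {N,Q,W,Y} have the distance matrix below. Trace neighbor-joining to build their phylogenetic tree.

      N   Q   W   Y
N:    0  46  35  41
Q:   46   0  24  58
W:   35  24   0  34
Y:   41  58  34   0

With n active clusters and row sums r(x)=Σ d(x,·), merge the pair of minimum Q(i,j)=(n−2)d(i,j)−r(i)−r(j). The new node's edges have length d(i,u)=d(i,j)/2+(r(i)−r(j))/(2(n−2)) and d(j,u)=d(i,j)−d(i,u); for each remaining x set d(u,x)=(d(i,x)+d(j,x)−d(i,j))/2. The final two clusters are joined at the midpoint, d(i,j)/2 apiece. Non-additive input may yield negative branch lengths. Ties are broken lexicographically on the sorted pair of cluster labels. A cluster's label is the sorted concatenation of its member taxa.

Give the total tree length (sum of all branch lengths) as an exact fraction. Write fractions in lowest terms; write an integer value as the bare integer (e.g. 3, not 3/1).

step 1: merge (N,Y) at d=41, Q=-173; branch lengths N→71/4, Y→93/4; new cluster NY
  updated: d(NY,Q)=63/2, d(NY,W)=14
step 2: merge (NY,Q) at d=63/2, Q=-139/2; branch lengths NY→43/4, Q→83/4; new cluster NQY
  updated: d(NQY,W)=13/4
step 3: merge (NQY,W) at d=13/4; branch lengths NQY→13/8, W→13/8; new cluster NQWY
final tree: (((N:71/4,Y:93/4):43/4,Q:83/4):13/8,W:13/8)
total length: 303/4

303/4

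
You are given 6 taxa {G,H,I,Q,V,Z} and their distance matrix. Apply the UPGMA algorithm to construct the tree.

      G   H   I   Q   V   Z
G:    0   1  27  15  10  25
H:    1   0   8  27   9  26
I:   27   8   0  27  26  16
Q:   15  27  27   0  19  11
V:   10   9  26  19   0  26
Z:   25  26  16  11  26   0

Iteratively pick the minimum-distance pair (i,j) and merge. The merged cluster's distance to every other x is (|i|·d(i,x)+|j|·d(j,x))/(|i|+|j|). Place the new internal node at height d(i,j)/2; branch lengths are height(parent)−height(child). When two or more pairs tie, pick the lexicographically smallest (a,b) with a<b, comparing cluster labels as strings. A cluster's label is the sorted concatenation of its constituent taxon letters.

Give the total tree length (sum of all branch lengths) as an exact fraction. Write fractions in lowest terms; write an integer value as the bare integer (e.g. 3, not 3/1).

iteration 1: select G,H (d=1); attach at lengths (1/2, 1/2); label the merged cluster GH
  updated: d(GH,I)=35/2, d(GH,Q)=21, d(GH,V)=19/2, d(GH,Z)=51/2
iteration 2: select GH,V (d=19/2); attach at lengths (17/4, 19/4); label the merged cluster GHV
  updated: d(GHV,I)=61/3, d(GHV,Q)=61/3, d(GHV,Z)=77/3
iteration 3: select Q,Z (d=11); attach at lengths (11/2, 11/2); label the merged cluster QZ
  updated: d(GHV,QZ)=23, d(I,QZ)=43/2
iteration 4: select GHV,I (d=61/3); attach at lengths (65/12, 61/6); label the merged cluster GHIV
  updated: d(GHIV,QZ)=181/8
iteration 5: select GHIV,QZ (d=181/8); attach at lengths (55/48, 93/16); label the merged cluster GHIQVZ
final tree: ((((G:1/2,H:1/2):17/4,V:19/4):65/12,I:61/6):55/48,(Q:11/2,Z:11/2):93/16)
total length: 1045/24

1045/24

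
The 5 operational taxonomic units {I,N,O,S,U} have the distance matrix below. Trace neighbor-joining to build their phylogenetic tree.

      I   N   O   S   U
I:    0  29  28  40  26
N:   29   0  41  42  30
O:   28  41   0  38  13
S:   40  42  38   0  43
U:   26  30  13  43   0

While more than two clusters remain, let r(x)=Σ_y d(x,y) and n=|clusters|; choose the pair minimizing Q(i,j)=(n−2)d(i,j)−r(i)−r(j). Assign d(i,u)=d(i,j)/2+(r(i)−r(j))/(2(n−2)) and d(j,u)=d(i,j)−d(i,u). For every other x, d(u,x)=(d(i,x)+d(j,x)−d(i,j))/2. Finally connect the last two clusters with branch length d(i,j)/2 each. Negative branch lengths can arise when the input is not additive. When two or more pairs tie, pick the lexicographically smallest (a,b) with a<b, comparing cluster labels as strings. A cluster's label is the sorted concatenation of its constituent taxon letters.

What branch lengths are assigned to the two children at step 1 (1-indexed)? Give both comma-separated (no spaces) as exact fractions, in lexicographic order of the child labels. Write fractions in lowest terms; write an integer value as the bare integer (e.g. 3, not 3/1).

1. join O+U (d=13, Q=-193) ⇒ OU; edges |O|=47/6, |U|=31/6
  updated: d(I,OU)=41/2, d(N,OU)=29, d(OU,S)=34
2. join I+OU (d=41/2, Q=-132) ⇒ IOU; edges |I|=47/4, |OU|=35/4
  updated: d(IOU,N)=75/4, d(IOU,S)=107/4
3. join IOU+N (d=75/4, Q=-175/2) ⇒ INOU; edges |IOU|=7/4, |N|=17
  updated: d(INOU,S)=25
4. join INOU+S (d=25) ⇒ INOSU; edges |INOU|=25/2, |S|=25/2
final tree: (((I:47/4,(O:47/6,U:31/6):35/4):7/4,N:17):25/2,S:25/2)
total length: 309/4

47/6,31/6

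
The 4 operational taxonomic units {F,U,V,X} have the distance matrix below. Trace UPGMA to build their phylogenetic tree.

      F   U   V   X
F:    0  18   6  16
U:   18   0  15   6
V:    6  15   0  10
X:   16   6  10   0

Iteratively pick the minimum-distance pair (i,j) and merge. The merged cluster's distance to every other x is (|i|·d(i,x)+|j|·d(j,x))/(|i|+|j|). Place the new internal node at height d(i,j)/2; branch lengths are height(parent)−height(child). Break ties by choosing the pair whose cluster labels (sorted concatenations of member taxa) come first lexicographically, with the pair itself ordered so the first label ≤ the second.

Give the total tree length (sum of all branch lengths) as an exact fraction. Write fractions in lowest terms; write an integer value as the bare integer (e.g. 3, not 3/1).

iteration 1: select F,V (d=6); attach at lengths (3, 3); label the merged cluster FV
  updated: d(FV,U)=33/2, d(FV,X)=13
iteration 2: select U,X (d=6); attach at lengths (3, 3); label the merged cluster UX
  updated: d(FV,UX)=59/4
iteration 3: select FV,UX (d=59/4); attach at lengths (35/8, 35/8); label the merged cluster FUVX
final tree: ((F:3,V:3):35/8,(U:3,X:3):35/8)
total length: 83/4

83/4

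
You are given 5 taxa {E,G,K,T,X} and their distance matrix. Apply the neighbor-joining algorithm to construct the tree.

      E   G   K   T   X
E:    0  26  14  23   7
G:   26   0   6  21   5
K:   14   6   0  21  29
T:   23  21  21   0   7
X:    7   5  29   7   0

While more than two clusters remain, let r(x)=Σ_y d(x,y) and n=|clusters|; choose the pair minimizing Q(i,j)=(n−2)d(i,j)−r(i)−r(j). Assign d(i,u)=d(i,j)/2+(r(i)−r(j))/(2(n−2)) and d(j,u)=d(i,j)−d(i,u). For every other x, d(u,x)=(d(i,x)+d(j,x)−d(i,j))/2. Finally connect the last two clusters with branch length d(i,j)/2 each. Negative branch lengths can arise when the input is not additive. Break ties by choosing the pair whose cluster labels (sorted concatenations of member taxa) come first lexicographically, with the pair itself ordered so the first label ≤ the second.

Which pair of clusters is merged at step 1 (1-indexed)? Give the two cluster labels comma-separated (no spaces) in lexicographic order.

iteration 1: select G,K (d=6, Q=-110); attach at lengths (1, 5); label the merged cluster GK
  updated: d(E,GK)=17, d(GK,T)=18, d(GK,X)=14
iteration 2: select E,GK (d=17, Q=-62); attach at lengths (8, 9); label the merged cluster EGK
  updated: d(EGK,T)=12, d(EGK,X)=2
iteration 3: select EGK,T (d=12, Q=-21); attach at lengths (7/2, 17/2); label the merged cluster EGKT
  updated: d(EGKT,X)=-3/2
iteration 4: select EGKT,X (d=-3/2); attach at lengths (-3/4, -3/4); label the merged cluster EGKTX
final tree: (((E:8,(G:1,K:5):9):7/2,T:17/2):-3/4,X:-3/4)
total length: 67/2

G,K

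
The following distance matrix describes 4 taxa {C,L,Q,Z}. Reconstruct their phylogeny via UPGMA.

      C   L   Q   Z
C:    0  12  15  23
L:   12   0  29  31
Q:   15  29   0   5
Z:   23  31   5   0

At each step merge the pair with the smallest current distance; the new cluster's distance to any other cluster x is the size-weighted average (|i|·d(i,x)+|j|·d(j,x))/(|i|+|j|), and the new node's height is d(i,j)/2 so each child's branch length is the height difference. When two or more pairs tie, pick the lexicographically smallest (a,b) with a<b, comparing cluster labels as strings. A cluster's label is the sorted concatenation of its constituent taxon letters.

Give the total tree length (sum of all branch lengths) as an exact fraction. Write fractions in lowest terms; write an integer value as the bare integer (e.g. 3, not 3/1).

33

1. join Q+Z (d=5) ⇒ QZ; edges |Q|=5/2, |Z|=5/2
  updated: d(C,QZ)=19, d(L,QZ)=30
2. join C+L (d=12) ⇒ CL; edges |C|=6, |L|=6
  updated: d(CL,QZ)=49/2
3. join CL+QZ (d=49/2) ⇒ CLQZ; edges |CL|=25/4, |QZ|=39/4
final tree: ((C:6,L:6):25/4,(Q:5/2,Z:5/2):39/4)
total length: 33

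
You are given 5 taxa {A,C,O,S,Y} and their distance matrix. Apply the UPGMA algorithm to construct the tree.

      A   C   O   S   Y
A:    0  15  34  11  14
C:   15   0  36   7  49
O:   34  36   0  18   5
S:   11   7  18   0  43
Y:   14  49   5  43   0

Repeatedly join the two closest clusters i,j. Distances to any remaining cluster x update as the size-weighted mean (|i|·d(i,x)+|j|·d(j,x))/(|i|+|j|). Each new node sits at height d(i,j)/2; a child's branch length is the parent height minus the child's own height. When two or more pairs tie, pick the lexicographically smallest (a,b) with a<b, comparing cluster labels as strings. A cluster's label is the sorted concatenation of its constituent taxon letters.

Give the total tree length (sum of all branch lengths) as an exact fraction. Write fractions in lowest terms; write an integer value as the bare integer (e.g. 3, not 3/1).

step 1: merge (O,Y) at d=5; branch lengths O→5/2, Y→5/2; new cluster OY
  updated: d(A,OY)=24, d(C,OY)=85/2, d(OY,S)=61/2
step 2: merge (C,S) at d=7; branch lengths C→7/2, S→7/2; new cluster CS
  updated: d(A,CS)=13, d(CS,OY)=73/2
step 3: merge (A,CS) at d=13; branch lengths A→13/2, CS→3; new cluster ACS
  updated: d(ACS,OY)=97/3
step 4: merge (ACS,OY) at d=97/3; branch lengths ACS→29/3, OY→41/3; new cluster ACOSY
final tree: ((A:13/2,(C:7/2,S:7/2):3):29/3,(O:5/2,Y:5/2):41/3)
total length: 269/6

269/6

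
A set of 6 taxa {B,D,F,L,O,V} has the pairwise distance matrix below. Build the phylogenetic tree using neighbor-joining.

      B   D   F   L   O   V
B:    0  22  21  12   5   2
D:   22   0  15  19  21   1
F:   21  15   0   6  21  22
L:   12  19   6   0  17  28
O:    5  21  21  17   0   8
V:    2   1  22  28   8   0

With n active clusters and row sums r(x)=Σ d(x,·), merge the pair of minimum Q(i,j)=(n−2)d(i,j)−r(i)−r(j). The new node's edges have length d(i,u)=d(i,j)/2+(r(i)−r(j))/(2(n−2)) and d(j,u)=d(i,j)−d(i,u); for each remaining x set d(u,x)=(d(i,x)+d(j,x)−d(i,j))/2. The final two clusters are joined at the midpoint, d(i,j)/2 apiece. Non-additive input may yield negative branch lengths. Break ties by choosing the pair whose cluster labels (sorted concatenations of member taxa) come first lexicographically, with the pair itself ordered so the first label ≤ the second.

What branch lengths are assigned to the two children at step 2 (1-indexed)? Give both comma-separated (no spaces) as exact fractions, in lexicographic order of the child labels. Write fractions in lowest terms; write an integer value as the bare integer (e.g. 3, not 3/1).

14/3,-11/3

1. join F+L (d=6, Q=-143) ⇒ FL; edges |F|=27/8, |L|=21/8
  updated: d(B,FL)=27/2, d(D,FL)=14, d(FL,O)=16, d(FL,V)=22
2. join D+V (d=1, Q=-88) ⇒ DV; edges |D|=14/3, |V|=-11/3
  updated: d(B,DV)=23/2, d(DV,FL)=35/2, d(DV,O)=14
3. join B+O (d=5, Q=-55) ⇒ BO; edges |B|=5/4, |O|=15/4
  updated: d(BO,DV)=41/4, d(BO,FL)=49/4
4. join BO+DV (d=41/4, Q=-40) ⇒ BDOV; edges |BO|=5/2, |DV|=31/4
  updated: d(BDOV,FL)=39/4
5. join BDOV+FL (d=39/4) ⇒ BDFLOV; edges |BDOV|=39/8, |FL|=39/8
final tree: (((B:5/4,O:15/4):5/2,(D:14/3,V:-11/3):31/4):39/8,(F:27/8,L:21/8):39/8)
total length: 32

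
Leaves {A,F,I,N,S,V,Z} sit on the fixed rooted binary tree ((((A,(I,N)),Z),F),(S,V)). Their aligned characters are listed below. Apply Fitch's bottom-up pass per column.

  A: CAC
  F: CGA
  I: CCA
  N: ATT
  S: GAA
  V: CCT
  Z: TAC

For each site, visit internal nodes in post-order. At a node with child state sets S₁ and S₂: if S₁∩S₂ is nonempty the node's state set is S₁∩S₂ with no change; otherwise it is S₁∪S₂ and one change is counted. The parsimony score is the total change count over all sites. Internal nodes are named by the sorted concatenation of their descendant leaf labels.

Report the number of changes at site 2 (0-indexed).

4

[col 0] IN: children I:{C}, N:{A} ∪→ {A,C}; cost 1
[col 0] AIN: children A:{C}, IN:{A,C} ∩→ {C}; cost 0
[col 0] AINZ: children AIN:{C}, Z:{T} ∪→ {C,T}; cost 1
[col 0] AFINZ: children AINZ:{C,T}, F:{C} ∩→ {C}; cost 0
[col 0] SV: children S:{G}, V:{C} ∪→ {C,G}; cost 1
[col 0] AFINSVZ: children AFINZ:{C}, SV:{C,G} ∩→ {C}; cost 0
[col 1] IN: children I:{C}, N:{T} ∪→ {C,T}; cost 1
[col 1] AIN: children A:{A}, IN:{C,T} ∪→ {A,C,T}; cost 1
[col 1] AINZ: children AIN:{A,C,T}, Z:{A} ∩→ {A}; cost 0
[col 1] AFINZ: children AINZ:{A}, F:{G} ∪→ {A,G}; cost 1
[col 1] SV: children S:{A}, V:{C} ∪→ {A,C}; cost 1
[col 1] AFINSVZ: children AFINZ:{A,G}, SV:{A,C} ∩→ {A}; cost 0
[col 2] IN: children I:{A}, N:{T} ∪→ {A,T}; cost 1
[col 2] AIN: children A:{C}, IN:{A,T} ∪→ {A,C,T}; cost 1
[col 2] AINZ: children AIN:{A,C,T}, Z:{C} ∩→ {C}; cost 0
[col 2] AFINZ: children AINZ:{C}, F:{A} ∪→ {A,C}; cost 1
[col 2] SV: children S:{A}, V:{T} ∪→ {A,T}; cost 1
[col 2] AFINSVZ: children AFINZ:{A,C}, SV:{A,T} ∩→ {A}; cost 0
per-site changes: [3, 4, 4]; total = 11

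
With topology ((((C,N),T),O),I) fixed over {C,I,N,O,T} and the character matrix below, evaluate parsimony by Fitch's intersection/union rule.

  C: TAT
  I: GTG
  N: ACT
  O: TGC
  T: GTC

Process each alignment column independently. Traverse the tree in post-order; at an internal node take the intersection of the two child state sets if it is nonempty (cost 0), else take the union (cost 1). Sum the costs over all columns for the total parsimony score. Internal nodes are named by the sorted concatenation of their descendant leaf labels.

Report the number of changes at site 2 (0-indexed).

2

site 0, node CN: C={T} ∪ N={A} → {A,T} (+1)
site 0, node CNT: CN={A,T} ∪ T={G} → {A,G,T} (+1)
site 0, node CNOT: CNT={A,G,T} ∩ O={T} → {T} (+0)
site 0, node CINOT: CNOT={T} ∪ I={G} → {G,T} (+1)
site 1, node CN: C={A} ∪ N={C} → {A,C} (+1)
site 1, node CNT: CN={A,C} ∪ T={T} → {A,C,T} (+1)
site 1, node CNOT: CNT={A,C,T} ∪ O={G} → {A,C,G,T} (+1)
site 1, node CINOT: CNOT={A,C,G,T} ∩ I={T} → {T} (+0)
site 2, node CN: C={T} ∩ N={T} → {T} (+0)
site 2, node CNT: CN={T} ∪ T={C} → {C,T} (+1)
site 2, node CNOT: CNT={C,T} ∩ O={C} → {C} (+0)
site 2, node CINOT: CNOT={C} ∪ I={G} → {C,G} (+1)
per-site changes: [3, 3, 2]; total = 8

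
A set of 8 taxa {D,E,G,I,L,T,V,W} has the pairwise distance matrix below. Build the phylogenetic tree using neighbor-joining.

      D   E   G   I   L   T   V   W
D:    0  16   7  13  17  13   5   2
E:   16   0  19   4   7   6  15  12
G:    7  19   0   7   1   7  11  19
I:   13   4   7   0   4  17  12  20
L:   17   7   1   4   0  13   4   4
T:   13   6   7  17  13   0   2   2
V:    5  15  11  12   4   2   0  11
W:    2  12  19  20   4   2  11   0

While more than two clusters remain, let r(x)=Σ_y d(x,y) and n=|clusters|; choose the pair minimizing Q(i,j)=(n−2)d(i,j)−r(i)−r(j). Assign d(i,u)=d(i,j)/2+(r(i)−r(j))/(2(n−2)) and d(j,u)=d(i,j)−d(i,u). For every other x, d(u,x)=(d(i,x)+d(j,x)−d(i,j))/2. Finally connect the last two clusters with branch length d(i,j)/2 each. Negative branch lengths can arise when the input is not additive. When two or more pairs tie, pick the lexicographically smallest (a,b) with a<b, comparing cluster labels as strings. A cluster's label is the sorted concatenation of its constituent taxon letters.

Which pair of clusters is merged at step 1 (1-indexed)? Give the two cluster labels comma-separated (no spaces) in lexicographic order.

E,I

1. join E+I (d=4, Q=-132) ⇒ EI; edges |E|=13/6, |I|=11/6
  updated: d(D,EI)=25/2, d(EI,G)=11, d(EI,L)=7/2, d(EI,T)=19/2, d(EI,V)=23/2, d(EI,W)=14
2. join D+W (d=2, Q=-197/2) ⇒ DW; edges |D|=29/20, |W|=11/20
  updated: d(DW,EI)=49/4, d(DW,G)=12, d(DW,L)=19/2, d(DW,T)=13/2, d(DW,V)=7
3. join G+L (d=1, Q=-69) ⇒ GL; edges |G|=15/8, |L|=-7/8
  updated: d(DW,GL)=41/4, d(EI,GL)=27/4, d(GL,T)=19/2, d(GL,V)=7
4. join EI+GL (d=27/4, Q=-213/4) ⇒ EGIL; edges |EI|=107/24, |GL|=55/24
  updated: d(DW,EGIL)=63/8, d(EGIL,T)=49/8, d(EGIL,V)=47/8
5. join DW+EGIL (d=63/8, Q=-51/2) ⇒ DEGILW; edges |DW|=69/16, |EGIL|=57/16
  updated: d(DEGILW,T)=19/8, d(DEGILW,V)=5/2
6. join DEGILW+T (d=19/8, Q=-55/8) ⇒ DEGILTW; edges |DEGILW|=23/16, |T|=15/16
  updated: d(DEGILTW,V)=17/16
7. join DEGILTW+V (d=17/16) ⇒ DEGILTVW; edges |DEGILTW|=17/32, |V|=17/32
final tree: ((((D:29/20,W:11/20):69/16,((E:13/6,I:11/6):107/24,(G:15/8,L:-7/8):55/24):57/16):23/16,T:15/16):17/32,V:17/32)
total length: 401/16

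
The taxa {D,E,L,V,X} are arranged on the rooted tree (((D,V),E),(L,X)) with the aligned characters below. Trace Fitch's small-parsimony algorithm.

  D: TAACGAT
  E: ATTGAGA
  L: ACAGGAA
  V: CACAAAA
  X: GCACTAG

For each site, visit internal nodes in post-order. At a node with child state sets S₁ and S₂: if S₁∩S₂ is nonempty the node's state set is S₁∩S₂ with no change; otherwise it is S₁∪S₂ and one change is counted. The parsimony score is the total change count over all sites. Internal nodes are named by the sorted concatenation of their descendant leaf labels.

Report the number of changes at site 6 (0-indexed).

2

site 0, node DV: D={T} ∪ V={C} → {C,T} (+1)
site 0, node DEV: DV={C,T} ∪ E={A} → {A,C,T} (+1)
site 0, node LX: L={A} ∪ X={G} → {A,G} (+1)
site 0, node DELVX: DEV={A,C,T} ∩ LX={A,G} → {A} (+0)
site 1, node DV: D={A} ∩ V={A} → {A} (+0)
site 1, node DEV: DV={A} ∪ E={T} → {A,T} (+1)
site 1, node LX: L={C} ∩ X={C} → {C} (+0)
site 1, node DELVX: DEV={A,T} ∪ LX={C} → {A,C,T} (+1)
site 2, node DV: D={A} ∪ V={C} → {A,C} (+1)
site 2, node DEV: DV={A,C} ∪ E={T} → {A,C,T} (+1)
site 2, node LX: L={A} ∩ X={A} → {A} (+0)
site 2, node DELVX: DEV={A,C,T} ∩ LX={A} → {A} (+0)
site 3, node DV: D={C} ∪ V={A} → {A,C} (+1)
site 3, node DEV: DV={A,C} ∪ E={G} → {A,C,G} (+1)
site 3, node LX: L={G} ∪ X={C} → {C,G} (+1)
site 3, node DELVX: DEV={A,C,G} ∩ LX={C,G} → {C,G} (+0)
site 4, node DV: D={G} ∪ V={A} → {A,G} (+1)
site 4, node DEV: DV={A,G} ∩ E={A} → {A} (+0)
site 4, node LX: L={G} ∪ X={T} → {G,T} (+1)
site 4, node DELVX: DEV={A} ∪ LX={G,T} → {A,G,T} (+1)
site 5, node DV: D={A} ∩ V={A} → {A} (+0)
site 5, node DEV: DV={A} ∪ E={G} → {A,G} (+1)
site 5, node LX: L={A} ∩ X={A} → {A} (+0)
site 5, node DELVX: DEV={A,G} ∩ LX={A} → {A} (+0)
site 6, node DV: D={T} ∪ V={A} → {A,T} (+1)
site 6, node DEV: DV={A,T} ∩ E={A} → {A} (+0)
site 6, node LX: L={A} ∪ X={G} → {A,G} (+1)
site 6, node DELVX: DEV={A} ∩ LX={A,G} → {A} (+0)
per-site changes: [3, 2, 2, 3, 3, 1, 2]; total = 16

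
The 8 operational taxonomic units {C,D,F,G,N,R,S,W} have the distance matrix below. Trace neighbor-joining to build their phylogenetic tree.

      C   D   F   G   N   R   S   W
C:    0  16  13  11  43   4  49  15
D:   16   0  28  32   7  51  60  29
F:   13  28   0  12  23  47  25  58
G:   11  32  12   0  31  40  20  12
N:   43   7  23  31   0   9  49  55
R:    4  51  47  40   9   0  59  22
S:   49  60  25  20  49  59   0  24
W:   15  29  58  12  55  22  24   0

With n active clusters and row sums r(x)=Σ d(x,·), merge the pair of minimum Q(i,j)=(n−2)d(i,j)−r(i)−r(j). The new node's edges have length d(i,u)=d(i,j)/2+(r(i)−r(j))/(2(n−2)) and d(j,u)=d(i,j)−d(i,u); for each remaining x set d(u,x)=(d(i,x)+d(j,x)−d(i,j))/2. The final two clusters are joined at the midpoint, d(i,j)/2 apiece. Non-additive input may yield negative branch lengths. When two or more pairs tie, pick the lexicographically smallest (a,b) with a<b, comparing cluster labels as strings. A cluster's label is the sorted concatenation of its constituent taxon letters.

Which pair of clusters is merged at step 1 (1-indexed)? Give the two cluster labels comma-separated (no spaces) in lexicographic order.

step 1: merge (D,N) at d=7, Q=-398; branch lengths D→4, N→3; new cluster DN
  updated: d(C,DN)=26, d(DN,F)=22, d(DN,G)=28, d(DN,R)=53/2, d(DN,S)=51, d(DN,W)=77/2
step 2: merge (C,R) at d=4, Q=-593/2; branch lengths C→-121/20, R→201/20; new cluster CR
  updated: d(CR,DN)=97/4, d(CR,F)=28, d(CR,G)=47/2, d(CR,S)=52, d(CR,W)=33/2
step 3: merge (CR,W) at d=33/2, Q=-909/4; branch lengths CR→245/32, W→283/32; new cluster CRW
  updated: d(CRW,DN)=185/8, d(CRW,F)=139/4, d(CRW,G)=19/2, d(CRW,S)=119/4
step 4: merge (CRW,DN) at d=185/8, Q=-1215/8; branch lengths CRW→113/16, DN→257/16; new cluster CDNRW
  updated: d(CDNRW,F)=269/16, d(CDNRW,G)=115/16, d(CDNRW,S)=461/16
step 5: merge (CDNRW,G) at d=115/16, Q=-621/8; branch lengths CDNRW→7, G→3/16; new cluster CDGNRW
  updated: d(CDGNRW,F)=173/16, d(CDGNRW,S)=333/16
step 6: merge (CDGNRW,F) at d=173/16, Q=-453/8; branch lengths CDGNRW→53/16, F→15/2; new cluster CDFGNRW
  updated: d(CDFGNRW,S)=35/2
step 7: merge (CDFGNRW,S) at d=35/2; branch lengths CDFGNRW→35/4, S→35/4; new cluster CDFGNRSW
final tree: ((((((C:-121/20,R:201/20):245/32,W:283/32):113/16,(D:4,N:3):257/16):7,G:3/16):53/16,F:15/2):35/4,S:35/4)
total length: 689/8

D,N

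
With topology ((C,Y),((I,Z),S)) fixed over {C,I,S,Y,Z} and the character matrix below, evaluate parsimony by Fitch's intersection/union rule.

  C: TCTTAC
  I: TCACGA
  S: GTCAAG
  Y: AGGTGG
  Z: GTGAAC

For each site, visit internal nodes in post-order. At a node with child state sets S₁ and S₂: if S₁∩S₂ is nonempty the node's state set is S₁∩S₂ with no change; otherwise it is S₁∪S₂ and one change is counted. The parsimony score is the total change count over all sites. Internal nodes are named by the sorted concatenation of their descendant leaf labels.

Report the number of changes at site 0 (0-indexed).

CY@0: {T} ∪ {A} = {A,T} (union, +1)
IZ@0: {T} ∪ {G} = {G,T} (union, +1)
ISZ@0: {G,T} ∩ {G} = {G} (intersection, +0)
CISYZ@0: {A,T} ∪ {G} = {A,G,T} (union, +1)
CY@1: {C} ∪ {G} = {C,G} (union, +1)
IZ@1: {C} ∪ {T} = {C,T} (union, +1)
ISZ@1: {C,T} ∩ {T} = {T} (intersection, +0)
CISYZ@1: {C,G} ∪ {T} = {C,G,T} (union, +1)
CY@2: {T} ∪ {G} = {G,T} (union, +1)
IZ@2: {A} ∪ {G} = {A,G} (union, +1)
ISZ@2: {A,G} ∪ {C} = {A,C,G} (union, +1)
CISYZ@2: {G,T} ∩ {A,C,G} = {G} (intersection, +0)
CY@3: {T} ∩ {T} = {T} (intersection, +0)
IZ@3: {C} ∪ {A} = {A,C} (union, +1)
ISZ@3: {A,C} ∩ {A} = {A} (intersection, +0)
CISYZ@3: {T} ∪ {A} = {A,T} (union, +1)
CY@4: {A} ∪ {G} = {A,G} (union, +1)
IZ@4: {G} ∪ {A} = {A,G} (union, +1)
ISZ@4: {A,G} ∩ {A} = {A} (intersection, +0)
CISYZ@4: {A,G} ∩ {A} = {A} (intersection, +0)
CY@5: {C} ∪ {G} = {C,G} (union, +1)
IZ@5: {A} ∪ {C} = {A,C} (union, +1)
ISZ@5: {A,C} ∪ {G} = {A,C,G} (union, +1)
CISYZ@5: {C,G} ∩ {A,C,G} = {C,G} (intersection, +0)
per-site changes: [3, 3, 3, 2, 2, 3]; total = 16

3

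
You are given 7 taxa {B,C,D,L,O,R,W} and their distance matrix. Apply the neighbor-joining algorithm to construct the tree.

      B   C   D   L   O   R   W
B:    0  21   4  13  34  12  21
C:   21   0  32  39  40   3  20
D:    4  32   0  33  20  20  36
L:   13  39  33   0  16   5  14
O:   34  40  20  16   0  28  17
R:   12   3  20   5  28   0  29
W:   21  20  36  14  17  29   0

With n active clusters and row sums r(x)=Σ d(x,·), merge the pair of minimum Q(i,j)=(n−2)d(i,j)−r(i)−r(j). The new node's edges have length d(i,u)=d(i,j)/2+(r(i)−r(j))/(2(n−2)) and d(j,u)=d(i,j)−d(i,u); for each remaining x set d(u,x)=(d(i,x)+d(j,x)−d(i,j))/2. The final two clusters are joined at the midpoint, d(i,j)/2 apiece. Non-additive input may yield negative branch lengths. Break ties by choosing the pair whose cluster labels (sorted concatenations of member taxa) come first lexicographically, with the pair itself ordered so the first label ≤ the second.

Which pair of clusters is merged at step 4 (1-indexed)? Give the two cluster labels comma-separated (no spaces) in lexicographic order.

BCDR,L

iteration 1: select C,R (d=3, Q=-237); attach at lengths (73/10, -43/10); label the merged cluster CR
  updated: d(B,CR)=15, d(CR,D)=49/2, d(CR,L)=41/2, d(CR,O)=65/2, d(CR,W)=23
iteration 2: select B,D (d=4, Q=-377/2); attach at lengths (-29/16, 93/16); label the merged cluster BD
  updated: d(BD,CR)=71/4, d(BD,L)=21, d(BD,O)=25, d(BD,W)=53/2
iteration 3: select BD,CR (d=71/4, Q=-523/4); attach at lengths (199/24, 227/24); label the merged cluster BCDR
  updated: d(BCDR,L)=95/8, d(BCDR,O)=159/8, d(BCDR,W)=127/8
iteration 4: select BCDR,L (d=95/8, Q=-263/4); attach at lengths (59/8, 9/2); label the merged cluster BCDLR
  updated: d(BCDLR,O)=12, d(BCDLR,W)=9
iteration 5: select BCDLR,O (d=12, Q=-38); attach at lengths (2, 10); label the merged cluster BCDLOR
  updated: d(BCDLOR,W)=7
iteration 6: select BCDLOR,W (d=7); attach at lengths (7/2, 7/2); label the merged cluster BCDLORW
final tree: (((((B:-29/16,D:93/16):199/24,(C:73/10,R:-43/10):227/24):59/8,L:9/2):2,O:10):7/2,W:7/2)
total length: 445/8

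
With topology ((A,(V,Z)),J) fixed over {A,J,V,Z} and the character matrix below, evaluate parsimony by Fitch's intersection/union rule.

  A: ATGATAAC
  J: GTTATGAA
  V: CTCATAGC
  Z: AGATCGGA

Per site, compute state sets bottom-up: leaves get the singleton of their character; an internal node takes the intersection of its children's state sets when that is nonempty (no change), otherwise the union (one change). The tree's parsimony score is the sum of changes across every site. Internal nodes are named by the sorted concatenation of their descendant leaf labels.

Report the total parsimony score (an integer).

13

site 0, node VZ: V={C} ∪ Z={A} → {A,C} (+1)
site 0, node AVZ: A={A} ∩ VZ={A,C} → {A} (+0)
site 0, node AJVZ: AVZ={A} ∪ J={G} → {A,G} (+1)
site 1, node VZ: V={T} ∪ Z={G} → {G,T} (+1)
site 1, node AVZ: A={T} ∩ VZ={G,T} → {T} (+0)
site 1, node AJVZ: AVZ={T} ∩ J={T} → {T} (+0)
site 2, node VZ: V={C} ∪ Z={A} → {A,C} (+1)
site 2, node AVZ: A={G} ∪ VZ={A,C} → {A,C,G} (+1)
site 2, node AJVZ: AVZ={A,C,G} ∪ J={T} → {A,C,G,T} (+1)
site 3, node VZ: V={A} ∪ Z={T} → {A,T} (+1)
site 3, node AVZ: A={A} ∩ VZ={A,T} → {A} (+0)
site 3, node AJVZ: AVZ={A} ∩ J={A} → {A} (+0)
site 4, node VZ: V={T} ∪ Z={C} → {C,T} (+1)
site 4, node AVZ: A={T} ∩ VZ={C,T} → {T} (+0)
site 4, node AJVZ: AVZ={T} ∩ J={T} → {T} (+0)
site 5, node VZ: V={A} ∪ Z={G} → {A,G} (+1)
site 5, node AVZ: A={A} ∩ VZ={A,G} → {A} (+0)
site 5, node AJVZ: AVZ={A} ∪ J={G} → {A,G} (+1)
site 6, node VZ: V={G} ∩ Z={G} → {G} (+0)
site 6, node AVZ: A={A} ∪ VZ={G} → {A,G} (+1)
site 6, node AJVZ: AVZ={A,G} ∩ J={A} → {A} (+0)
site 7, node VZ: V={C} ∪ Z={A} → {A,C} (+1)
site 7, node AVZ: A={C} ∩ VZ={A,C} → {C} (+0)
site 7, node AJVZ: AVZ={C} ∪ J={A} → {A,C} (+1)
per-site changes: [2, 1, 3, 1, 1, 2, 1, 2]; total = 13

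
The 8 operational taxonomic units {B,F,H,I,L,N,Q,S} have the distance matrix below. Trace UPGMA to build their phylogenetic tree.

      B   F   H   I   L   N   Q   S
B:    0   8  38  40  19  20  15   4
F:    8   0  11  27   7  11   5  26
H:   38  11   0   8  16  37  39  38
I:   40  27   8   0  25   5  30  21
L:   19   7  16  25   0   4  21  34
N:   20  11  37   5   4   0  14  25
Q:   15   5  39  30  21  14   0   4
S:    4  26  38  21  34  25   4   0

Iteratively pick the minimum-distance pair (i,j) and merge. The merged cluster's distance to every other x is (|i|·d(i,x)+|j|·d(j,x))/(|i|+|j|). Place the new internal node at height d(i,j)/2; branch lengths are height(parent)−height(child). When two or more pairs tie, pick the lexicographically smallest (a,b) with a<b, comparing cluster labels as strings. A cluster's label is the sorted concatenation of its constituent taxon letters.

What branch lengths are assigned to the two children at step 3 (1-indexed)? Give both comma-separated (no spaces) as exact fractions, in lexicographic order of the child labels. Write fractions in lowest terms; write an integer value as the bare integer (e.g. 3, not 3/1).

iteration 1: select B,S (d=4); attach at lengths (2, 2); label the merged cluster BS
  updated: d(BS,F)=17, d(BS,H)=38, d(BS,I)=61/2, d(BS,L)=53/2, d(BS,N)=45/2, d(BS,Q)=19/2
iteration 2: select L,N (d=4); attach at lengths (2, 2); label the merged cluster LN
  updated: d(BS,LN)=49/2, d(F,LN)=9, d(H,LN)=53/2, d(I,LN)=15, d(LN,Q)=35/2
iteration 3: select F,Q (d=5); attach at lengths (5/2, 5/2); label the merged cluster FQ
  updated: d(BS,FQ)=53/4, d(FQ,H)=25, d(FQ,I)=57/2, d(FQ,LN)=53/4
iteration 4: select H,I (d=8); attach at lengths (4, 4); label the merged cluster HI
  updated: d(BS,HI)=137/4, d(FQ,HI)=107/4, d(HI,LN)=83/4
iteration 5: select BS,FQ (d=53/4); attach at lengths (37/8, 33/8); label the merged cluster BFQS
  updated: d(BFQS,HI)=61/2, d(BFQS,LN)=151/8
iteration 6: select BFQS,LN (d=151/8); attach at lengths (45/16, 119/16); label the merged cluster BFLNQS
  updated: d(BFLNQS,HI)=109/4
iteration 7: select BFLNQS,HI (d=109/4); attach at lengths (67/16, 77/8); label the merged cluster BFHILNQS
final tree: ((((B:2,S:2):37/8,(F:5/2,Q:5/2):33/8):45/16,(L:2,N:2):119/16):67/16,(H:4,I:4):77/8)
total length: 861/16

5/2,5/2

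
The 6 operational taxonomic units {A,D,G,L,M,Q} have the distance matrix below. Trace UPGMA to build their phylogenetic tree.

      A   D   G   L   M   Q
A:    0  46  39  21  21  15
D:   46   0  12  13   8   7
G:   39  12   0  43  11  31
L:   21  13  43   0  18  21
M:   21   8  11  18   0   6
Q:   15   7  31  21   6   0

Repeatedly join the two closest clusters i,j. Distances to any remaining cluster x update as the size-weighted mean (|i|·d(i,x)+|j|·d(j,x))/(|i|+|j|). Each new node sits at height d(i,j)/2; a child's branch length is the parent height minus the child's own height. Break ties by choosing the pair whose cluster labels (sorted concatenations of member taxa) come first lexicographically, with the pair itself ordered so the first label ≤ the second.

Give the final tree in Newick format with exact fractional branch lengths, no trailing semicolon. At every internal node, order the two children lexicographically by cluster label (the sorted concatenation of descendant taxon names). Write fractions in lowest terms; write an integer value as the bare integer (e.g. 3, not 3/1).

(A:71/5,(((D:15/4,(M:3,Q:3):3/4):59/12,L:26/3):83/24,G:97/8):83/40)

1. join M+Q (d=6) ⇒ MQ; edges |M|=3, |Q|=3
  updated: d(A,MQ)=18, d(D,MQ)=15/2, d(G,MQ)=21, d(L,MQ)=39/2
2. join D+MQ (d=15/2) ⇒ DMQ; edges |D|=15/4, |MQ|=3/4
  updated: d(A,DMQ)=82/3, d(DMQ,G)=18, d(DMQ,L)=52/3
3. join DMQ+L (d=52/3) ⇒ DLMQ; edges |DMQ|=59/12, |L|=26/3
  updated: d(A,DLMQ)=103/4, d(DLMQ,G)=97/4
4. join DLMQ+G (d=97/4) ⇒ DGLMQ; edges |DLMQ|=83/24, |G|=97/8
  updated: d(A,DGLMQ)=142/5
5. join A+DGLMQ (d=142/5) ⇒ ADGLMQ; edges |A|=71/5, |DGLMQ|=83/40
final tree: (A:71/5,(((D:15/4,(M:3,Q:3):3/4):59/12,L:26/3):83/24,G:97/8):83/40)
total length: 6713/120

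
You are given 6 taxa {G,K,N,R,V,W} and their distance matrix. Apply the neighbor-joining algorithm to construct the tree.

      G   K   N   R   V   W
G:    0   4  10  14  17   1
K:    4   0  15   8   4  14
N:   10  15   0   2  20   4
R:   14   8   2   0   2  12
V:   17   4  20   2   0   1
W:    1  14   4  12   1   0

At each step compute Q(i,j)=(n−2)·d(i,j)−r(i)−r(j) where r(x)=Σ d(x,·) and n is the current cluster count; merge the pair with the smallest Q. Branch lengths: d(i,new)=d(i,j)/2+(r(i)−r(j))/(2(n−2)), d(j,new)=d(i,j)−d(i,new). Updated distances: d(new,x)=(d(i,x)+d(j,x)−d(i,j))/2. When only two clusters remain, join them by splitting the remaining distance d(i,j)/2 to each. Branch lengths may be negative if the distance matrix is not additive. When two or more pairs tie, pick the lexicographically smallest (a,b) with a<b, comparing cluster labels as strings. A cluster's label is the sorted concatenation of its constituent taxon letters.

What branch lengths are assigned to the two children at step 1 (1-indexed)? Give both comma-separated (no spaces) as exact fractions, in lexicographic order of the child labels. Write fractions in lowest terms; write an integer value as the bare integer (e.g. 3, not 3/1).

21/8,-5/8

1. join N+R (d=2, Q=-81) ⇒ NR; edges |N|=21/8, |R|=-5/8
  updated: d(G,NR)=11, d(K,NR)=21/2, d(NR,V)=10, d(NR,W)=7
2. join G+K (d=4, Q=-107/2) ⇒ GK; edges |G|=25/12, |K|=23/12
  updated: d(GK,NR)=35/4, d(GK,V)=17/2, d(GK,W)=11/2
3. join GK+NR (d=35/4, Q=-31) ⇒ GKNR; edges |GK|=29/8, |NR|=41/8
  updated: d(GKNR,V)=39/8, d(GKNR,W)=15/8
4. join GKNR+V (d=39/8, Q=-31/4) ⇒ GKNRV; edges |GKNR|=23/8, |V|=2
  updated: d(GKNRV,W)=-1
5. join GKNRV+W (d=-1) ⇒ GKNRVW; edges |GKNRV|=-1/2, |W|=-1/2
final tree: ((((G:25/12,K:23/12):29/8,(N:21/8,R:-5/8):41/8):23/8,V:2):-1/2,W:-1/2)
total length: 149/8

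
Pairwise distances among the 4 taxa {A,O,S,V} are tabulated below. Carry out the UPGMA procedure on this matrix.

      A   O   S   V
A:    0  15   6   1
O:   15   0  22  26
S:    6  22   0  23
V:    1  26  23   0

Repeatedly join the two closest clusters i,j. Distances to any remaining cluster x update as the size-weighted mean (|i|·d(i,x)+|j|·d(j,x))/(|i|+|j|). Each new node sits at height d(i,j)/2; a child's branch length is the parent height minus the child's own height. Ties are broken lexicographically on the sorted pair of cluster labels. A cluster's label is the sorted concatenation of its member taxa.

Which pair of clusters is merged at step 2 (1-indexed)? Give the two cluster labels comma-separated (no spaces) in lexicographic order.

1. join A+V (d=1) ⇒ AV; edges |A|=1/2, |V|=1/2
  updated: d(AV,O)=41/2, d(AV,S)=29/2
2. join AV+S (d=29/2) ⇒ ASV; edges |AV|=27/4, |S|=29/4
  updated: d(ASV,O)=21
3. join ASV+O (d=21) ⇒ AOSV; edges |ASV|=13/4, |O|=21/2
final tree: (((A:1/2,V:1/2):27/4,S:29/4):13/4,O:21/2)
total length: 115/4

AV,S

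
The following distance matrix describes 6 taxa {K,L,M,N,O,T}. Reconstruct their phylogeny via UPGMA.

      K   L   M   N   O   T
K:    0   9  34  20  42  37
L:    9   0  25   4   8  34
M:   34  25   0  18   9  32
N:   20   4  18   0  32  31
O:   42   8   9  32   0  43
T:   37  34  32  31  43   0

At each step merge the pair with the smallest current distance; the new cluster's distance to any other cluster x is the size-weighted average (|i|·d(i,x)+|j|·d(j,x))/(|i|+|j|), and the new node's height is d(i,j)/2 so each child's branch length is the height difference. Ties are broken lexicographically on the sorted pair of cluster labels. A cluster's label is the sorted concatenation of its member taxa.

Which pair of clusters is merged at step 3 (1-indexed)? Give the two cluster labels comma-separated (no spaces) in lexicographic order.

K,LN

1. join L+N (d=4) ⇒ LN; edges |L|=2, |N|=2
  updated: d(K,LN)=29/2, d(LN,M)=43/2, d(LN,O)=20, d(LN,T)=65/2
2. join M+O (d=9) ⇒ MO; edges |M|=9/2, |O|=9/2
  updated: d(K,MO)=38, d(LN,MO)=83/4, d(MO,T)=75/2
3. join K+LN (d=29/2) ⇒ KLN; edges |K|=29/4, |LN|=21/4
  updated: d(KLN,MO)=53/2, d(KLN,T)=34
4. join KLN+MO (d=53/2) ⇒ KLMNO; edges |KLN|=6, |MO|=35/4
  updated: d(KLMNO,T)=177/5
5. join KLMNO+T (d=177/5) ⇒ KLMNOT; edges |KLMNO|=89/20, |T|=177/10
final tree: (((K:29/4,(L:2,N:2):21/4):6,(M:9/2,O:9/2):35/4):89/20,T:177/10)
total length: 312/5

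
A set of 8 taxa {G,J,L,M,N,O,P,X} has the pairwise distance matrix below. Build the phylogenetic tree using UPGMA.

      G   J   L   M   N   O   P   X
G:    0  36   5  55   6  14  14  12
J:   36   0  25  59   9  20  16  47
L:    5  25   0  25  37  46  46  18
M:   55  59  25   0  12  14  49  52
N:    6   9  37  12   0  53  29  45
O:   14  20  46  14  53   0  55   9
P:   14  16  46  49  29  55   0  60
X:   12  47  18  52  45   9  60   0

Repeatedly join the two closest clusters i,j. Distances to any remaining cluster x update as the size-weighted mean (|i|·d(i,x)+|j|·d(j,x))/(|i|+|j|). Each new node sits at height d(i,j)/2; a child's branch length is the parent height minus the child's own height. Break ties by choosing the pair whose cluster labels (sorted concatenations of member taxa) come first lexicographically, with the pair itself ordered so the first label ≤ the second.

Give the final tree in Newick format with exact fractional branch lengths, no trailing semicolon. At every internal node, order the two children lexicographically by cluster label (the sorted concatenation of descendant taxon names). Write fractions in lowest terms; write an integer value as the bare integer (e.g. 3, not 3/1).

iteration 1: select G,L (d=5); attach at lengths (5/2, 5/2); label the merged cluster GL
  updated: d(GL,J)=61/2, d(GL,M)=40, d(GL,N)=43/2, d(GL,O)=30, d(GL,P)=30, d(GL,X)=15
iteration 2: select J,N (d=9); attach at lengths (9/2, 9/2); label the merged cluster JN
  updated: d(GL,JN)=26, d(JN,M)=71/2, d(JN,O)=73/2, d(JN,P)=45/2, d(JN,X)=46
iteration 3: select O,X (d=9); attach at lengths (9/2, 9/2); label the merged cluster OX
  updated: d(GL,OX)=45/2, d(JN,OX)=165/4, d(M,OX)=33, d(OX,P)=115/2
iteration 4: select GL,OX (d=45/2); attach at lengths (35/4, 27/4); label the merged cluster GLOX
  updated: d(GLOX,JN)=269/8, d(GLOX,M)=73/2, d(GLOX,P)=175/4
iteration 5: select JN,P (d=45/2); attach at lengths (27/4, 45/4); label the merged cluster JNP
  updated: d(GLOX,JNP)=37, d(JNP,M)=40
iteration 6: select GLOX,M (d=73/2); attach at lengths (7, 73/4); label the merged cluster GLMOX
  updated: d(GLMOX,JNP)=188/5
iteration 7: select GLMOX,JNP (d=188/5); attach at lengths (11/20, 151/20); label the merged cluster GJLMNOPX
final tree: ((((G:5/2,L:5/2):35/4,(O:9/2,X:9/2):27/4):7,M:73/4):11/20,((J:9/2,N:9/2):27/4,P:45/4):151/20)
total length: 1797/20

((((G:5/2,L:5/2):35/4,(O:9/2,X:9/2):27/4):7,M:73/4):11/20,((J:9/2,N:9/2):27/4,P:45/4):151/20)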